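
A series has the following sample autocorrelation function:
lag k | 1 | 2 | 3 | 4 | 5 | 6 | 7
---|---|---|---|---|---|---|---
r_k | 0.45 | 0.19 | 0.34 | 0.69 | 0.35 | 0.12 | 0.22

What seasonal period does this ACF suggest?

The largest autocorrelation is r_4 = 0.69; the remaining lags stay at or below 0.45. The elevated value at lag 1 (0.45), dropping to 0.19 at lag 2, reflects decaying short-term dependence rather than seasonality.
The dominant spike at lag 4 indicates a seasonal period of 4.

4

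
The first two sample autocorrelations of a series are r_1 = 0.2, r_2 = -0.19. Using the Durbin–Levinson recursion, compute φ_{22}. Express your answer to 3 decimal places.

φ_{22} = (r_2 − r_1²) / (1 − r_1²)
r_1² = (0.2)² = 0.04
Numerator = -0.19 − 0.0400 = -0.2300; denominator = 1 − 0.0400 = 0.9600
φ_{22} = -0.2300 / 0.9600 = -0.240

-0.240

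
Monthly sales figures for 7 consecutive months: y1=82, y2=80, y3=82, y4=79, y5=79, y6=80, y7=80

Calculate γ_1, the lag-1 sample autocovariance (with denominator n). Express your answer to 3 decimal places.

Mean ȳ = (82 + 80 + 82 + 79 + 79 + 80 + 80)/7 = 80.2857
Deviations: 1.7143, -0.2857, 1.7143, -1.2857, -1.2857, -0.2857, -0.2857
Σ_{t=1}^{6}(y_t−ȳ)(y_{t+1}−ȳ) = -1.0816
γ_1 = -1.0816 / 7 = -0.155

-0.155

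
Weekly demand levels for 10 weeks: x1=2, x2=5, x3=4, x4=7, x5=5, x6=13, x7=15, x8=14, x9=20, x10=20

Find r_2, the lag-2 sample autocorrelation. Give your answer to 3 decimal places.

0.397

Mean x̄ = (2 + 5 + 4 + 7 + 5 + 13 + 15 + 14 + 20 + 20)/10 = 10.5000
Numerator Σ_{t=1}^{8}(x_t−x̄)(x_{t+2}−x̄) = 161.5000
Denominator Σ(x_t−x̄)² = 406.5000
r_2 = 161.5000 / 406.5000 = 0.397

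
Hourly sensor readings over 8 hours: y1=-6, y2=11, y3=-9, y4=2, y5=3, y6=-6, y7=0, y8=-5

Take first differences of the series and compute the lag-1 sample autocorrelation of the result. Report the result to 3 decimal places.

First differences Δy: 17, -20, 11, 1, -9, 6, -5
Mean of differences = 0.1429
Numerator Σ(Δy_t−Δȳ)(Δy_{t+1}−Δȳ) = -640.4490
Denominator Σ(Δy_t−Δȳ)² = 952.8571
r_1(Δy) = -640.4490 / 952.8571 = -0.672

-0.672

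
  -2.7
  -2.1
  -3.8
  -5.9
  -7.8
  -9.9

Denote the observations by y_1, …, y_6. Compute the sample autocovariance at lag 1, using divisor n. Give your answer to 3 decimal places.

Mean ȳ = (-2.7 − 2.1 − 3.8 − 5.9 − 7.8 − 9.9)/6 = -5.3667
Deviations: 2.6667, 3.2667, 1.5667, -0.5333, -2.4333, -4.5333
Σ_{t=1}^{5}(y_t−ȳ)(y_{t+1}−ȳ) = 25.3222
γ_1 = 25.3222 / 6 = 4.220

4.220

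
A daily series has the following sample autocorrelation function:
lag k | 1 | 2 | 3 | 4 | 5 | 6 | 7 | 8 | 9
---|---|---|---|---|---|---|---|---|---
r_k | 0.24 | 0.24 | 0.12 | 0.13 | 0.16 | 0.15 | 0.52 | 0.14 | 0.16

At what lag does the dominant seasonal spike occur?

The largest autocorrelation is r_7 = 0.52; the remaining lags stay at or below 0.24.
The dominant spike at lag 7 indicates a seasonal period of 7.

7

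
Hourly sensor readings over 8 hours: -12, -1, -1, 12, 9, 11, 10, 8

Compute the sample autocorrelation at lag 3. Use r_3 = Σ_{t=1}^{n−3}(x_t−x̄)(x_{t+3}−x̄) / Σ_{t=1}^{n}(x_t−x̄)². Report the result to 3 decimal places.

-0.258

Mean x̄ = (-12 − 1 − 1 + 12 + 9 + 11 + 10 + 8)/8 = 4.5000
Deviations from mean: -16.5000, -5.5000, -5.5000, 7.5000, 4.5000, 6.5000, 5.5000, 3.5000
Σ(x_t−x̄)(x_{t+3}−x̄) = (-123.7500) + (-24.7500) + (-35.7500) + (41.2500) + (15.7500) = -127.2500
Denominator Σ(x_t−x̄)² = 494.0000
r_3 = -127.2500 / 494.0000 = -0.258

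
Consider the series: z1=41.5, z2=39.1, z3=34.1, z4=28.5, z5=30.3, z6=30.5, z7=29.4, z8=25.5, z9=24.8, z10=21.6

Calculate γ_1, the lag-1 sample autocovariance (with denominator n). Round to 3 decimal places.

20.354

Mean z̄ = (41.5 + 39.1 + 34.1 + 28.5 + 30.3 + 30.5 + 29.4 + 25.5 + 24.8 + 21.6)/10 = 30.5300
Σ_{t=1}^{9}(z_t−z̄)(z_{t+1}−z̄) = 203.5431
γ_1 = 203.5431 / 10 = 20.354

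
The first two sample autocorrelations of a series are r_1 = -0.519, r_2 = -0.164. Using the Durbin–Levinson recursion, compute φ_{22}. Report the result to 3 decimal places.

-0.593

φ_{22} = (r_2 − r_1²) / (1 − r_1²)
r_1² = (-0.519)² = 0.269361
Numerator = -0.164 − 0.2694 = -0.4334; denominator = 1 − 0.2694 = 0.7306
φ_{22} = -0.4334 / 0.7306 = -0.593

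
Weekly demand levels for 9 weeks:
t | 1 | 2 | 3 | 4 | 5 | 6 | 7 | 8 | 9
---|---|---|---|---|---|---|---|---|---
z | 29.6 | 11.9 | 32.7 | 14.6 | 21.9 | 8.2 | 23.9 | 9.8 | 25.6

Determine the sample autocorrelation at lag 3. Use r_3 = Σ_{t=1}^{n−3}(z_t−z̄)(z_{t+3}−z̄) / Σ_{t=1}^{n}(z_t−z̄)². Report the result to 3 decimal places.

-0.510

Mean z̄ = (29.6 + 11.9 + 32.7 + 14.6 + 21.9 + 8.2 + 23.9 + 9.8 + 25.6)/9 = 19.8000
Numerator Σ_{t=1}^{6}(z_t−z̄)(z_{t+3}−z̄) = -326.7900
Denominator Σ(z_t−z̄)² = 641.3200
r_3 = -326.7900 / 641.3200 = -0.510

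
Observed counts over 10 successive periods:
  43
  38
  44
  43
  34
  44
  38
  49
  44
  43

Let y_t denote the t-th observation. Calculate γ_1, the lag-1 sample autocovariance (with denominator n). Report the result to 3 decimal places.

-5.400

Mean ȳ = (43 + 38 + 44 + 43 + 34 + 44 + 38 + 49 + 44 + 43)/10 = 42.0000
Σ_{t=1}^{9}(y_t−ȳ)(y_{t+1}−ȳ) = -54.0000
γ_1 = -54.0000 / 10 = -5.400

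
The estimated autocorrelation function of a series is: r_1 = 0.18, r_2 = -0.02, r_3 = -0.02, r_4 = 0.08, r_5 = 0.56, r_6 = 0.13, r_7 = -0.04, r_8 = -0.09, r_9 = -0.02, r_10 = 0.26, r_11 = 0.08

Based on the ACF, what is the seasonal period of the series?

5

The largest autocorrelation is r_5 = 0.56, with a weaker echo at lag 10 (0.26); the remaining lags stay at or below 0.18.
The dominant spike at lag 5 indicates a seasonal period of 5.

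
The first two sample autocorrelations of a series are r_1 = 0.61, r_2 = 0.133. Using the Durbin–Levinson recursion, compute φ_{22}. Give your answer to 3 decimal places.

-0.381

φ_{22} = (r_2 − r_1²) / (1 − r_1²)
r_1² = (0.61)² = 0.3721
Numerator = 0.133 − 0.3721 = -0.2391; denominator = 1 − 0.3721 = 0.6279
φ_{22} = -0.2391 / 0.6279 = -0.381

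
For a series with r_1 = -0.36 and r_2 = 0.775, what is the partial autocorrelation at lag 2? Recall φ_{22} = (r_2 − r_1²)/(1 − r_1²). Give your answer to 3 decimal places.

φ_{22} = (r_2 − r_1²) / (1 − r_1²)
r_1² = (-0.36)² = 0.1296
Numerator = 0.775 − 0.1296 = 0.6454; denominator = 1 − 0.1296 = 0.8704
φ_{22} = 0.6454 / 0.8704 = 0.741

0.741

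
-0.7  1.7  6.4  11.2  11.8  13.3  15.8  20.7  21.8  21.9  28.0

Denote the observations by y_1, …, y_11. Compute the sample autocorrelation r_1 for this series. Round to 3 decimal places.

Mean ȳ = (-0.7 + 1.7 + 6.4 + 11.2 + 11.8 + 13.3 + 15.8 + 20.7 + 21.8 + 21.9 + 28.0)/11 = 13.8091
Numerator Σ_{t=1}^{10}(y_t−ȳ)(y_{t+1}−ȳ) = 538.2463
Denominator Σ(y_t−ȳ)² = 805.2891
r_1 = 538.2463 / 805.2891 = 0.668

0.668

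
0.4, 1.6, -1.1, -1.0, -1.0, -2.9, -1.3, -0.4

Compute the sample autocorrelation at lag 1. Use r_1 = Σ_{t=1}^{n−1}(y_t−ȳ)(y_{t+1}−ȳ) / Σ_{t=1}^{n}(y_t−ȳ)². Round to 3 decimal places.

Mean ȳ = (0.4 + 1.6 − 1.1 − 1.0 − 1.0 − 2.9 − 1.3 − 0.4)/8 = -0.7125
Σ(y_t−ȳ)(y_{t+1}−ȳ) = (2.5727) + (-0.8961) + (0.1114) + (0.0827) + (0.6289) + (1.2852) + (-0.1836) = 3.6011
Denominator Σ(y_t−ȳ)² = 12.1288
r_1 = 3.6011 / 12.1288 = 0.297

0.297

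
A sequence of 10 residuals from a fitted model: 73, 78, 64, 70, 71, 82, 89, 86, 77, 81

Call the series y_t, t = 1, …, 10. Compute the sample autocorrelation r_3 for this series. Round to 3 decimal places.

-0.249

Mean ȳ = (73 + 78 + 64 + 70 + 71 + 82 + 89 + 86 + 77 + 81)/10 = 77.1000
Σ(y_t−ȳ)(y_{t+3}−ȳ) = (29.1100) + (-5.4900) + (-64.1900) + (-84.4900) + (-54.2900) + (-0.4900) + (46.4100) = -133.4300
Denominator Σ(y_t−ȳ)² = 536.9000
r_3 = -133.4300 / 536.9000 = -0.249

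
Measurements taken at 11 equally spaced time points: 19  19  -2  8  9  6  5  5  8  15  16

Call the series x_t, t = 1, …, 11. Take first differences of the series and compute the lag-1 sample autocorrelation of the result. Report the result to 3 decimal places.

First differences Δx: 0, -21, 10, 1, -3, -1, 0, 3, 7, 1
Mean of differences = -0.3000
Numerator Σ(Δx_t−Δx̄)(Δx_{t+1}−Δx̄) = -173.2900
Denominator Σ(Δx_t−Δx̄)² = 610.1000
r_1(Δx) = -173.2900 / 610.1000 = -0.284

-0.284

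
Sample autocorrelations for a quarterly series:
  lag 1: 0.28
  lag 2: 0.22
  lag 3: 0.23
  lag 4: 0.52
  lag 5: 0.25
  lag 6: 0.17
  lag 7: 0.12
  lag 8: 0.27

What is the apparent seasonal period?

4

The largest autocorrelation is r_4 = 0.52; the remaining lags stay at or below 0.28. The elevated value at lag 1 (0.28), dropping to 0.22 at lag 2, reflects decaying short-term dependence rather than seasonality.
The dominant spike at lag 4 indicates a seasonal period of 4.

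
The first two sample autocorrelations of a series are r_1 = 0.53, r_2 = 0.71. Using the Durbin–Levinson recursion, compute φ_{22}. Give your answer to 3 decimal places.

φ_{22} = (r_2 − r_1²) / (1 − r_1²)
r_1² = (0.53)² = 0.2809
Numerator = 0.71 − 0.2809 = 0.4291; denominator = 1 − 0.2809 = 0.7191
φ_{22} = 0.4291 / 0.7191 = 0.597

0.597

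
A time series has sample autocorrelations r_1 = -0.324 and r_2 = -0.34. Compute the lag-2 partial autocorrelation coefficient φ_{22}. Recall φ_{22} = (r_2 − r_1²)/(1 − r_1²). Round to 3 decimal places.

-0.497

φ_{22} = (r_2 − r_1²) / (1 − r_1²)
r_1² = (-0.324)² = 0.104976
Numerator = -0.34 − 0.1050 = -0.4450; denominator = 1 − 0.1050 = 0.8950
φ_{22} = -0.4450 / 0.8950 = -0.497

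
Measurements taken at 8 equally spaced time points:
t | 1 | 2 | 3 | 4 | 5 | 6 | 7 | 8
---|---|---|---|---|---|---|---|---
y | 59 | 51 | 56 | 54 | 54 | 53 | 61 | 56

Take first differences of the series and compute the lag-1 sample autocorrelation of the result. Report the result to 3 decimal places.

First differences Δy: -8, 5, -2, 0, -1, 8, -5
Mean of differences = -0.4286
Numerator Σ(Δy_t−Δȳ)(Δy_{t+1}−Δȳ) = -93.8980
Denominator Σ(Δy_t−Δȳ)² = 181.7143
r_1(Δy) = -93.8980 / 181.7143 = -0.517

-0.517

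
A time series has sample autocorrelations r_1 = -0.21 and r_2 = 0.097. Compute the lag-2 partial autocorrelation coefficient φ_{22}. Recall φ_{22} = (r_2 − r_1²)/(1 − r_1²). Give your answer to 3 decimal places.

φ_{22} = (r_2 − r_1²) / (1 − r_1²)
r_1² = (-0.21)² = 0.0441
Numerator = 0.097 − 0.0441 = 0.0529; denominator = 1 − 0.0441 = 0.9559
φ_{22} = 0.0529 / 0.9559 = 0.055

0.055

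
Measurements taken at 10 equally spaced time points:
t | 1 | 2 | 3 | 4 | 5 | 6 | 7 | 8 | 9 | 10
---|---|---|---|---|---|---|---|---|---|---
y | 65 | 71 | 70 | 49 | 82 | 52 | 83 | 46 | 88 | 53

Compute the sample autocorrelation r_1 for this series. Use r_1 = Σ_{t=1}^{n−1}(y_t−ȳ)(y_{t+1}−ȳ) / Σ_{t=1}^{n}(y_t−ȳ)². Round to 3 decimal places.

Mean ȳ = (65 + 71 + 70 + 49 + 82 + 52 + 83 + 46 + 88 + 53)/10 = 65.9000
Numerator Σ_{t=1}^{9}(y_t−ȳ)(y_{t+1}−ȳ) = -1851.7100
Denominator Σ(y_t−ȳ)² = 2124.9000
r_1 = -1851.7100 / 2124.9000 = -0.871

-0.871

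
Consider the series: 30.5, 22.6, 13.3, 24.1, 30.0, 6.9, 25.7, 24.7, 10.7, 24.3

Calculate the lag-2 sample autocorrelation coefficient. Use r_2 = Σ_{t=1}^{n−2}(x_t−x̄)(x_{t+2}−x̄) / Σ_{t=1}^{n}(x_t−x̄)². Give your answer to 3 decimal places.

Mean x̄ = (30.5 + 22.6 + 13.3 + 24.1 + 30.0 + 6.9 + 25.7 + 24.7 + 10.7 + 24.3)/10 = 21.2800
Numerator Σ_{t=1}^{8}(x_t−x̄)(x_{t+2}−x̄) = -227.0628
Denominator Σ(x_t−x̄)² = 593.4960
r_2 = -227.0628 / 593.4960 = -0.383

-0.383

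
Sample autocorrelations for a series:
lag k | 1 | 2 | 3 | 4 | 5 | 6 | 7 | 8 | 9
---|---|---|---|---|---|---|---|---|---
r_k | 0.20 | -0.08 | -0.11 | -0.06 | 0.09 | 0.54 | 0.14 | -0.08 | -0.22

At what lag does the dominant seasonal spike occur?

6

The largest autocorrelation is r_6 = 0.54; the remaining lags stay at or below 0.20.
The dominant spike at lag 6 indicates a seasonal period of 6.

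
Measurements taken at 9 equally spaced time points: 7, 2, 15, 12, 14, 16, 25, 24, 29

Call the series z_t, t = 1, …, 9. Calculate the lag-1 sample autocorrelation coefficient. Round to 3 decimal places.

0.536

Mean z̄ = (7 + 2 + 15 + 12 + 14 + 16 + 25 + 24 + 29)/9 = 16.0000
Numerator Σ_{t=1}^{8}(z_t−z̄)(z_{t+1}−z̄) = 328.0000
Denominator Σ(z_t−z̄)² = 612.0000
r_1 = 328.0000 / 612.0000 = 0.536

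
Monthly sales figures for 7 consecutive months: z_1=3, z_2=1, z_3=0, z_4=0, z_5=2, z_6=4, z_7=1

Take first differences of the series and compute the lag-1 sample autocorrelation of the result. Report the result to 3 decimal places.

0.042

First differences Δz: -2, -1, 0, 2, 2, -3
Mean of differences = -0.3333
Numerator Σ(Δz_t−Δz̄)(Δz_{t+1}−Δz̄) = 0.8889
Denominator Σ(Δz_t−Δz̄)² = 21.3333
r_1(Δz) = 0.8889 / 21.3333 = 0.042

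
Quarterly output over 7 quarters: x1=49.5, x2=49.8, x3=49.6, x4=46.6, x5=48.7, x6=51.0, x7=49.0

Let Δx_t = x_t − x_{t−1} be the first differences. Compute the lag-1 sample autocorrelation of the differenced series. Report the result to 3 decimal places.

-0.239

First differences Δx: 0.3, -0.2, -3.0, 2.1, 2.3, -2.0
Mean of differences = -0.0833
Numerator Σ(Δx_t−Δx̄)(Δx_{t+1}−Δx̄) = -5.4369
Denominator Σ(Δx_t−Δx̄)² = 22.7883
r_1(Δx) = -5.4369 / 22.7883 = -0.239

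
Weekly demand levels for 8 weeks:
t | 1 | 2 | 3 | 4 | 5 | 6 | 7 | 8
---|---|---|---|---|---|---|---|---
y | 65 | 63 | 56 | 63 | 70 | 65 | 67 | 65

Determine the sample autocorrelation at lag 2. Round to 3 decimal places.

-0.323

Mean ȳ = (65 + 63 + 56 + 63 + 70 + 65 + 67 + 65)/8 = 64.2500
Deviations from mean: 0.7500, -1.2500, -8.2500, -1.2500, 5.7500, 0.7500, 2.7500, 0.7500
Σ(y_t−ȳ)(y_{t+2}−ȳ) = (-6.1875) + (1.5625) + (-47.4375) + (-0.9375) + (15.8125) + (0.5625) = -36.6250
Denominator Σ(y_t−ȳ)² = 113.5000
r_2 = -36.6250 / 113.5000 = -0.323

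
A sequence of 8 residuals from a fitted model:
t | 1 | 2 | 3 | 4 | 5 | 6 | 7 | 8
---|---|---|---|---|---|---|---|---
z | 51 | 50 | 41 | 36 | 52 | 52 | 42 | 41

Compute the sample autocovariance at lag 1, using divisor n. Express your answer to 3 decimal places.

2.592

Mean z̄ = (51 + 50 + 41 + 36 + 52 + 52 + 42 + 41)/8 = 45.6250
Σ_{t=1}^{7}(z_t−z̄)(z_{t+1}−z̄) = 20.7344
γ_1 = 20.7344 / 8 = 2.592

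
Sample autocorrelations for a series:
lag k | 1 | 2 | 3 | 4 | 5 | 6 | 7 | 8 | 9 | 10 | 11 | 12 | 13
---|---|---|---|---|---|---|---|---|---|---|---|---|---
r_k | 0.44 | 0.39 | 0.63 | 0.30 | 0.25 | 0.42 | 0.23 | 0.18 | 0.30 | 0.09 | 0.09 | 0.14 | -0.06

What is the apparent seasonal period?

The largest autocorrelation is r_3 = 0.63; the remaining lags stay at or below 0.44. The elevated value at lag 1 (0.44), dropping to 0.39 at lag 2, reflects decaying short-term dependence rather than seasonality.
The dominant spike at lag 3 indicates a seasonal period of 3.

3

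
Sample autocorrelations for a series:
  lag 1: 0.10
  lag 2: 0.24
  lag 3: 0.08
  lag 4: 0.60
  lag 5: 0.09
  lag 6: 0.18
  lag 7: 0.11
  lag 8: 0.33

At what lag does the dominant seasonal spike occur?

The largest autocorrelation is r_4 = 0.60, with a weaker echo at lag 8 (0.33); the remaining lags stay at or below 0.24.
The dominant spike at lag 4 indicates a seasonal period of 4.

4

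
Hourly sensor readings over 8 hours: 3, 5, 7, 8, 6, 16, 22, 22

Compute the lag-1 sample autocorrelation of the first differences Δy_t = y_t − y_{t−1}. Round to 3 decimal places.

-0.098

First differences Δy: 2, 2, 1, -2, 10, 6, 0
Mean of differences = 2.7143
Numerator Σ(Δy_t−Δȳ)(Δy_{t+1}−Δȳ) = -9.5102
Denominator Σ(Δy_t−Δȳ)² = 97.4286
r_1(Δy) = -9.5102 / 97.4286 = -0.098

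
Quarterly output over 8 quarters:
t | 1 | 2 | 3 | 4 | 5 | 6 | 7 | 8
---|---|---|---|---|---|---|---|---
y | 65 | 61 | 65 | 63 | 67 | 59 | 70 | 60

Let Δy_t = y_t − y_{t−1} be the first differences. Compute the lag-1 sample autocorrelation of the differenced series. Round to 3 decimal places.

-0.768

First differences Δy: -4, 4, -2, 4, -8, 11, -10
Mean of differences = -0.7143
Numerator Σ(Δy_t−Δȳ)(Δy_{t+1}−Δȳ) = -256.0816
Denominator Σ(Δy_t−Δȳ)² = 333.4286
r_1(Δy) = -256.0816 / 333.4286 = -0.768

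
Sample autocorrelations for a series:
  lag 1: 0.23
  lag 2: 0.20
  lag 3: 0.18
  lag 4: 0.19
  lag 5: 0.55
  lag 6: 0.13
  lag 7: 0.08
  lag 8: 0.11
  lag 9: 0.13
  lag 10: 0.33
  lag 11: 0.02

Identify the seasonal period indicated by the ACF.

The largest autocorrelation is r_5 = 0.55, with a weaker echo at lag 10 (0.33); the remaining lags stay at or below 0.23. The elevated value at lag 1 (0.23), dropping to 0.20 at lag 2, reflects decaying short-term dependence rather than seasonality.
The dominant spike at lag 5 indicates a seasonal period of 5.

5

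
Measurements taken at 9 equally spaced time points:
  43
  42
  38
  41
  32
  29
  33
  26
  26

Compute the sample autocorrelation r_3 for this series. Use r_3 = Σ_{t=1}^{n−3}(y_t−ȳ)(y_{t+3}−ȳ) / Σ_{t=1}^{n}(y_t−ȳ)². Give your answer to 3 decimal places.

Mean ȳ = (43 + 42 + 38 + 41 + 32 + 29 + 33 + 26 + 26)/9 = 34.4444
Σ(y_t−ȳ)(y_{t+3}−ȳ) = (56.0864) + (-18.4691) + (-19.3580) + (-9.4691) + (20.6420) + (45.9753) = 75.4074
Denominator Σ(y_t−ȳ)² = 366.2222
r_3 = 75.4074 / 366.2222 = 0.206

0.206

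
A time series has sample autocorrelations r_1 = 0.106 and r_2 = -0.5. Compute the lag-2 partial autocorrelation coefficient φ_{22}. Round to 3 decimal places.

-0.517

φ_{22} = (r_2 − r_1²) / (1 − r_1²)
r_1² = (0.106)² = 0.011236
Numerator = -0.5 − 0.0112 = -0.5112; denominator = 1 − 0.0112 = 0.9888
φ_{22} = -0.5112 / 0.9888 = -0.517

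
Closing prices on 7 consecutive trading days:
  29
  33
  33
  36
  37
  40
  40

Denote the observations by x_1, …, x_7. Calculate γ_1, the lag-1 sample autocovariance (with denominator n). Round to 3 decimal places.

Mean x̄ = (29 + 33 + 33 + 36 + 37 + 40 + 40)/7 = 35.4286
Σ_{t=1}^{6}(x_t−x̄)(x_{t+1}−x̄) = 49.1020
γ_1 = 49.1020 / 7 = 7.015

7.015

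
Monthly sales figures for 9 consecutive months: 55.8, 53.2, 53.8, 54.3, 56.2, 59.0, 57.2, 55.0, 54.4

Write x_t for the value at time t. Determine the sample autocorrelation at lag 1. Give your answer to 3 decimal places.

Mean x̄ = (55.8 + 53.2 + 53.8 + 54.3 + 56.2 + 59.0 + 57.2 + 55.0 + 54.4)/9 = 55.4333
Numerator Σ_{t=1}^{8}(x_t−x̄)(x_{t+1}−x̄) = 12.5289
Denominator Σ(x_t−x̄)² = 26.7600
r_1 = 12.5289 / 26.7600 = 0.468

0.468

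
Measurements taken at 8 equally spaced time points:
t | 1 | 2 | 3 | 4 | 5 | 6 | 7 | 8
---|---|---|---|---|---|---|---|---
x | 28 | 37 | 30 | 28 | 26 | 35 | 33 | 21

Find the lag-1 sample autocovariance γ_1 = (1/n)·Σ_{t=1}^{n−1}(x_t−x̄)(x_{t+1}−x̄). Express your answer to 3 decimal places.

-4.477

Mean x̄ = (28 + 37 + 30 + 28 + 26 + 35 + 33 + 21)/8 = 29.7500
Deviations: -1.7500, 7.2500, 0.2500, -1.7500, -3.7500, 5.2500, 3.2500, -8.7500
Σ_{t=1}^{7}(x_t−x̄)(x_{t+1}−x̄) = -35.8125
γ_1 = -35.8125 / 8 = -4.477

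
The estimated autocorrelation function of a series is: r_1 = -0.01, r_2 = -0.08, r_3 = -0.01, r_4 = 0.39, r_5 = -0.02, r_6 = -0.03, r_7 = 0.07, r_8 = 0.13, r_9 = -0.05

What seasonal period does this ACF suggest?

4

The largest autocorrelation is r_4 = 0.39; the remaining lags stay at or below 0.13.
The dominant spike at lag 4 indicates a seasonal period of 4.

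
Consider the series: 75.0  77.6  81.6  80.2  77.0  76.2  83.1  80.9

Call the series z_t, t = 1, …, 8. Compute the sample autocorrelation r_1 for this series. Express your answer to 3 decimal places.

Mean z̄ = (75.0 + 77.6 + 81.6 + 80.2 + 77.0 + 76.2 + 83.1 + 80.9)/8 = 78.9500
Numerator Σ_{t=1}^{7}(z_t−z̄)(z_{t+1}−z̄) = 4.6725
Denominator Σ(z_t−z̄)² = 58.4000
r_1 = 4.6725 / 58.4000 = 0.080

0.080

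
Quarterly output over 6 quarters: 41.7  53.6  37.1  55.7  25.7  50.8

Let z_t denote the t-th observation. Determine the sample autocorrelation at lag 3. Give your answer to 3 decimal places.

Mean z̄ = (41.7 + 53.6 + 37.1 + 55.7 + 25.7 + 50.8)/6 = 44.1000
Deviations from mean: -2.4000, 9.5000, -7.0000, 11.6000, -18.4000, 6.7000
Numerator Σ_{t=1}^{3}(z_t−z̄)(z_{t+3}−z̄) = -249.5400
Denominator Σ(z_t−z̄)² = 663.0200
r_3 = -249.5400 / 663.0200 = -0.376

-0.376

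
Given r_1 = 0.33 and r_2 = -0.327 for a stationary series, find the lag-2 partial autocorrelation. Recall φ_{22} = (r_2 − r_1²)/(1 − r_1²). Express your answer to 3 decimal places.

-0.489

φ_{22} = (r_2 − r_1²) / (1 − r_1²)
r_1² = (0.33)² = 0.1089
Numerator = -0.327 − 0.1089 = -0.4359; denominator = 1 − 0.1089 = 0.8911
φ_{22} = -0.4359 / 0.8911 = -0.489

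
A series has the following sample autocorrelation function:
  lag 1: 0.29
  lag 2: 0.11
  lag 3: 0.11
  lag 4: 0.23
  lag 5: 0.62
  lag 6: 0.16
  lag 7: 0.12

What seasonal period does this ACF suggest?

The largest autocorrelation is r_5 = 0.62; the remaining lags stay at or below 0.29. The elevated value at lag 1 (0.29), dropping to 0.11 at lag 2, reflects decaying short-term dependence rather than seasonality.
The dominant spike at lag 5 indicates a seasonal period of 5.

5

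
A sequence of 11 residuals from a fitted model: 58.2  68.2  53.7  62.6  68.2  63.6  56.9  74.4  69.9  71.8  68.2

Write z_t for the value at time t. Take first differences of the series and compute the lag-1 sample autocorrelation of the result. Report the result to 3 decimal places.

First differences Δz: 10.0, -14.5, 8.9, 5.6, -4.6, -6.7, 17.5, -4.5, 1.9, -3.6
Mean of differences = 1.0000
Numerator Σ(Δz_t−Δz̄)(Δz_{t+1}−Δz̄) = -435.1400
Denominator Σ(Δz_t−Δz̄)² = 819.9400
r_1(Δz) = -435.1400 / 819.9400 = -0.531

-0.531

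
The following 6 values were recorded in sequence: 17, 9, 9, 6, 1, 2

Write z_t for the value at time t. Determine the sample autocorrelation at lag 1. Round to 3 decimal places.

Mean z̄ = (17 + 9 + 9 + 6 + 1 + 2)/6 = 7.3333
Numerator Σ_{t=1}^{5}(z_t−z̄)(z_{t+1}−z̄) = 58.8889
Denominator Σ(z_t−z̄)² = 169.3333
r_1 = 58.8889 / 169.3333 = 0.348

0.348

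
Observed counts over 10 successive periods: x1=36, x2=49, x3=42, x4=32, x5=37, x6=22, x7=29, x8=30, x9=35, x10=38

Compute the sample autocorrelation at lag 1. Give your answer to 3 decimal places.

0.335

Mean x̄ = (36 + 49 + 42 + 32 + 37 + 22 + 29 + 30 + 35 + 38)/10 = 35.0000
Numerator Σ_{t=1}^{9}(x_t−x̄)(x_{t+1}−x̄) = 167.0000
Denominator Σ(x_t−x̄)² = 498.0000
r_1 = 167.0000 / 498.0000 = 0.335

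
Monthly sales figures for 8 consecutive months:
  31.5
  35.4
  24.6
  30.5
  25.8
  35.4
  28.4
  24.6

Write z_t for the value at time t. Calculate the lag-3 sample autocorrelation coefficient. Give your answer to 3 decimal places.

-0.230

Mean z̄ = (31.5 + 35.4 + 24.6 + 30.5 + 25.8 + 35.4 + 28.4 + 24.6)/8 = 29.5250
Deviations from mean: 1.9750, 5.8750, -4.9250, 0.9750, -3.7250, 5.8750, -1.1250, -4.9250
Numerator Σ_{t=1}^{5}(z_t−z̄)(z_{t+3}−z̄) = -31.6444
Denominator Σ(z_t−z̄)² = 137.5350
r_3 = -31.6444 / 137.5350 = -0.230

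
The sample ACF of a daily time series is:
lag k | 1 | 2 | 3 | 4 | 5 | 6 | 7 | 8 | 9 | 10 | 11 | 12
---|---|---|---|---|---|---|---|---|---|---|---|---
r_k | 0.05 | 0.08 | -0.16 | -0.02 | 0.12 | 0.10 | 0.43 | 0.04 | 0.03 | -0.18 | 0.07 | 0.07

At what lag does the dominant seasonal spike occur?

The largest autocorrelation is r_7 = 0.43; the remaining lags stay at or below 0.12.
The dominant spike at lag 7 indicates a seasonal period of 7.

7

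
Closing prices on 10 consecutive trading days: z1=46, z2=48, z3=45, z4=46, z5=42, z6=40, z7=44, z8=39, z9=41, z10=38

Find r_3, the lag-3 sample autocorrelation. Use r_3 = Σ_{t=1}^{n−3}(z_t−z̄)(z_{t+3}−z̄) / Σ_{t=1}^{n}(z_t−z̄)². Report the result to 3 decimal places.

Mean z̄ = (46 + 48 + 45 + 46 + 42 + 40 + 44 + 39 + 41 + 38)/10 = 42.9000
Numerator Σ_{t=1}^{7}(z_t−z̄)(z_{t+3}−z̄) = 5.9700
Denominator Σ(z_t−z̄)² = 102.9000
r_3 = 5.9700 / 102.9000 = 0.058

0.058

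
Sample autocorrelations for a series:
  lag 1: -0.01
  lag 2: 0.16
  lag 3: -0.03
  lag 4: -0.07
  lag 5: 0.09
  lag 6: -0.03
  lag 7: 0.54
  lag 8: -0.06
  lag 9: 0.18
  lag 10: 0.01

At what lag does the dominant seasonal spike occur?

The largest autocorrelation is r_7 = 0.54; the remaining lags stay at or below 0.18.
The dominant spike at lag 7 indicates a seasonal period of 7.

7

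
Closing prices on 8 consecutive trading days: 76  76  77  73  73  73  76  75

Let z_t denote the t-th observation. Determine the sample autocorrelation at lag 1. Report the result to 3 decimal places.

0.251

Mean z̄ = (76 + 76 + 77 + 73 + 73 + 73 + 76 + 75)/8 = 74.8750
Σ(z_t−z̄)(z_{t+1}−z̄) = (1.2656) + (2.3906) + (-3.9844) + (3.5156) + (3.5156) + (-2.1094) + (0.1406) = 4.7344
Denominator Σ(z_t−z̄)² = 18.8750
r_1 = 4.7344 / 18.8750 = 0.251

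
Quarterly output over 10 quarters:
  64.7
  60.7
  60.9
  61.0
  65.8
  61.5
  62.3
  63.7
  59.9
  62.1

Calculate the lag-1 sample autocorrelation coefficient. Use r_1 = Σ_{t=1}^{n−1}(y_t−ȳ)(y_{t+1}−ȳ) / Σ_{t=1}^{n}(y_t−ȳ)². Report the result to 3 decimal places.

Mean ȳ = (64.7 + 60.7 + 60.9 + 61.0 + 65.8 + 61.5 + 62.3 + 63.7 + 59.9 + 62.1)/10 = 62.2600
Numerator Σ_{t=1}^{9}(y_t−ȳ)(y_{t+1}−ȳ) = -10.1156
Denominator Σ(y_t−ȳ)² = 32.6040
r_1 = -10.1156 / 32.6040 = -0.310

-0.310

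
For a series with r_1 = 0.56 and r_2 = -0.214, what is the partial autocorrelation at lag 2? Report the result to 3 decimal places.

-0.769

φ_{22} = (r_2 − r_1²) / (1 − r_1²)
r_1² = (0.56)² = 0.3136
Numerator = -0.214 − 0.3136 = -0.5276; denominator = 1 − 0.3136 = 0.6864
φ_{22} = -0.5276 / 0.6864 = -0.769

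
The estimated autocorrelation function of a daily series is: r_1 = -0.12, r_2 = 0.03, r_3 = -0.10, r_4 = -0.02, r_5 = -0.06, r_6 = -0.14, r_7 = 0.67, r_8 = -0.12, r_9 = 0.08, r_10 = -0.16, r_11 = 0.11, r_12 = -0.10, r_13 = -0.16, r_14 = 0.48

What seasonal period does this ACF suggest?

7

The largest autocorrelation is r_7 = 0.67, with a weaker echo at lag 14 (0.48); the remaining lags stay at or below 0.11.
The dominant spike at lag 7 indicates a seasonal period of 7.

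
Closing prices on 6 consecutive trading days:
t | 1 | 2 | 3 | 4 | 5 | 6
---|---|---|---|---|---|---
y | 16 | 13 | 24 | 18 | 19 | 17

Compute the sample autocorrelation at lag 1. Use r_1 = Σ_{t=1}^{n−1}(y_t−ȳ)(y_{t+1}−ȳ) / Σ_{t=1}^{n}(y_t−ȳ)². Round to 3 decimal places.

Mean ȳ = (16 + 13 + 24 + 18 + 19 + 17)/6 = 17.8333
Deviations from mean: -1.8333, -4.8333, 6.1667, 0.1667, 1.1667, -0.8333
Numerator Σ_{t=1}^{5}(y_t−ȳ)(y_{t+1}−ȳ) = -20.6944
Denominator Σ(y_t−ȳ)² = 66.8333
r_1 = -20.6944 / 66.8333 = -0.310

-0.310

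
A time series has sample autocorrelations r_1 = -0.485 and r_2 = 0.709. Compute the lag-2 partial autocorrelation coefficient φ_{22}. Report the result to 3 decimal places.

0.619

φ_{22} = (r_2 − r_1²) / (1 − r_1²)
r_1² = (-0.485)² = 0.235225
Numerator = 0.709 − 0.2352 = 0.4738; denominator = 1 − 0.2352 = 0.7648
φ_{22} = 0.4738 / 0.7648 = 0.619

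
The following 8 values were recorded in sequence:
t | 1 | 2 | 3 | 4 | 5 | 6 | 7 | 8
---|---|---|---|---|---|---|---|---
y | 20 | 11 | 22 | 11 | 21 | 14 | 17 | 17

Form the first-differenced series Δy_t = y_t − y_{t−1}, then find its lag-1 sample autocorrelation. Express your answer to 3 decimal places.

First differences Δy: -9, 11, -11, 10, -7, 3, 0
Mean of differences = -0.4286
Numerator Σ(Δy_t−Δȳ)(Δy_{t+1}−Δȳ) = -418.6122
Denominator Σ(Δy_t−Δȳ)² = 479.7143
r_1(Δy) = -418.6122 / 479.7143 = -0.873

-0.873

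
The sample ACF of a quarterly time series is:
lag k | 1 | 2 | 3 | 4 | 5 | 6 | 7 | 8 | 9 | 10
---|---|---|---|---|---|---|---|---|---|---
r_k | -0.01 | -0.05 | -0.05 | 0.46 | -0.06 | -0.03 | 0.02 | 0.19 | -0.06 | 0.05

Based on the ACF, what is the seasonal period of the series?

4

The largest autocorrelation is r_4 = 0.46, with a weaker echo at lag 8 (0.19); the remaining lags stay at or below 0.05.
The dominant spike at lag 4 indicates a seasonal period of 4.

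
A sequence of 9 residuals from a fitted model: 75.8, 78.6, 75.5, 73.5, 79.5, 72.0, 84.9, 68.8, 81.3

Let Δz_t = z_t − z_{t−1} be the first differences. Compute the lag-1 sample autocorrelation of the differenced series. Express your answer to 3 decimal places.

First differences Δz: 2.8, -3.1, -2.0, 6.0, -7.5, 12.9, -16.1, 12.5
Mean of differences = 0.6875
Numerator Σ(Δz_t−Δz̄)(Δz_{t+1}−Δz̄) = -558.9052
Denominator Σ(Δz_t−Δz̄)² = 691.7888
r_1(Δz) = -558.9052 / 691.7888 = -0.808

-0.808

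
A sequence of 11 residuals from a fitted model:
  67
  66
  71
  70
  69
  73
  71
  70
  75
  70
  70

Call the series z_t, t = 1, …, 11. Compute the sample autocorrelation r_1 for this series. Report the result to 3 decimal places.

Mean z̄ = (67 + 66 + 71 + 70 + 69 + 73 + 71 + 70 + 75 + 70 + 70)/11 = 70.1818
Numerator Σ_{t=1}^{10}(z_t−z̄)(z_{t+1}−z̄) = 7.0579
Denominator Σ(z_t−z̄)² = 61.6364
r_1 = 7.0579 / 61.6364 = 0.115

0.115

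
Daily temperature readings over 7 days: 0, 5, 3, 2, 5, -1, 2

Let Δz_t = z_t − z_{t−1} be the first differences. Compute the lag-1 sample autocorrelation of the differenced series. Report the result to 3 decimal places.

-0.541

First differences Δz: 5, -2, -1, 3, -6, 3
Mean of differences = 0.3333
Numerator Σ(Δz_t−Δz̄)(Δz_{t+1}−Δz̄) = -45.1111
Denominator Σ(Δz_t−Δz̄)² = 83.3333
r_1(Δz) = -45.1111 / 83.3333 = -0.541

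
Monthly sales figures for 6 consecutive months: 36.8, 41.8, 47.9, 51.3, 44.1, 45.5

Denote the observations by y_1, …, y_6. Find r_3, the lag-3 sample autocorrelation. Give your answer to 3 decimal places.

Mean ȳ = (36.8 + 41.8 + 47.9 + 51.3 + 44.1 + 45.5)/6 = 44.5667
Deviations from mean: -7.7667, -2.7667, 3.3333, 6.7333, -0.4667, 0.9333
Σ(y_t−ȳ)(y_{t+3}−ȳ) = (-52.2956) + (1.2911) + (3.1111) = -47.8933
Denominator Σ(y_t−ȳ)² = 125.5133
r_3 = -47.8933 / 125.5133 = -0.382

-0.382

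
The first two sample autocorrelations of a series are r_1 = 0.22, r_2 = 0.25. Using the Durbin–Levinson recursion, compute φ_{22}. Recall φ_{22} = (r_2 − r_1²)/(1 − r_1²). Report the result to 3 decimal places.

0.212

φ_{22} = (r_2 − r_1²) / (1 − r_1²)
r_1² = (0.22)² = 0.0484
Numerator = 0.25 − 0.0484 = 0.2016; denominator = 1 − 0.0484 = 0.9516
φ_{22} = 0.2016 / 0.9516 = 0.212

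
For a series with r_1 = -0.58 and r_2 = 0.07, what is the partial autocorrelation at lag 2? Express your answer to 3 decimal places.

φ_{22} = (r_2 − r_1²) / (1 − r_1²)
r_1² = (-0.58)² = 0.3364
Numerator = 0.07 − 0.3364 = -0.2664; denominator = 1 − 0.3364 = 0.6636
φ_{22} = -0.2664 / 0.6636 = -0.401

-0.401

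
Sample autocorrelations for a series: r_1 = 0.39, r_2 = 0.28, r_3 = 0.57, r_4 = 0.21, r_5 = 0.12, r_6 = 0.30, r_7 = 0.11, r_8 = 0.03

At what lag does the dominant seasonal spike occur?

The largest autocorrelation is r_3 = 0.57; the remaining lags stay at or below 0.39. The elevated value at lag 1 (0.39), dropping to 0.28 at lag 2, reflects decaying short-term dependence rather than seasonality.
The dominant spike at lag 3 indicates a seasonal period of 3.

3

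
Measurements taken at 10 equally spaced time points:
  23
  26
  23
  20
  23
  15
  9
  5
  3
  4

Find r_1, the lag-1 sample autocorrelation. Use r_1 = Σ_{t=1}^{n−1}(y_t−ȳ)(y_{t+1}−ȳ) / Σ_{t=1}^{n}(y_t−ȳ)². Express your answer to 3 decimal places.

0.768

Mean ȳ = (23 + 26 + 23 + 20 + 23 + 15 + 9 + 5 + 3 + 4)/10 = 15.1000
Numerator Σ_{t=1}^{9}(y_t−ȳ)(y_{t+1}−ȳ) = 567.5900
Denominator Σ(y_t−ȳ)² = 738.9000
r_1 = 567.5900 / 738.9000 = 0.768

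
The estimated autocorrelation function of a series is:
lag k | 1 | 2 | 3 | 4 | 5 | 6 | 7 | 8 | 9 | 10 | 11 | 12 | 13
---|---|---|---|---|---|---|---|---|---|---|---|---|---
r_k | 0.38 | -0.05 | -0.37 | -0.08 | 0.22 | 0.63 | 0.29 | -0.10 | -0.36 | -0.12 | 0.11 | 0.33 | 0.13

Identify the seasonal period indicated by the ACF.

6

The largest autocorrelation is r_6 = 0.63; the remaining lags stay at or below 0.38.
The dominant spike at lag 6 indicates a seasonal period of 6.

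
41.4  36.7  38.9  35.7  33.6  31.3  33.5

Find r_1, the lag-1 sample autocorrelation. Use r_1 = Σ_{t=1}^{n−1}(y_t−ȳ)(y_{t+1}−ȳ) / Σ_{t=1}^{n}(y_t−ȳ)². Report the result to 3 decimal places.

Mean ȳ = (41.4 + 36.7 + 38.9 + 35.7 + 33.6 + 31.3 + 33.5)/7 = 35.8714
Deviations from mean: 5.5286, 0.8286, 3.0286, -0.1714, -2.2714, -4.5714, -2.3714
Σ(y_t−ȳ)(y_{t+1}−ȳ) = (4.5808) + (2.5094) + (-0.5192) + (0.3894) + (10.3837) + (10.8408) = 28.1849
Denominator Σ(y_t−ȳ)² = 72.1343
r_1 = 28.1849 / 72.1343 = 0.391

0.391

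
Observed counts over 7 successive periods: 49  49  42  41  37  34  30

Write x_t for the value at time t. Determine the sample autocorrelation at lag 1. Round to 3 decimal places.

0.562

Mean x̄ = (49 + 49 + 42 + 41 + 37 + 34 + 30)/7 = 40.2857
Deviations from mean: 8.7143, 8.7143, 1.7143, 0.7143, -3.2857, -6.2857, -10.2857
Σ(x_t−x̄)(x_{t+1}−x̄) = (75.9388) + (14.9388) + (1.2245) + (-2.3469) + (20.6531) + (64.6531) = 175.0612
Denominator Σ(x_t−x̄)² = 311.4286
r_1 = 175.0612 / 311.4286 = 0.562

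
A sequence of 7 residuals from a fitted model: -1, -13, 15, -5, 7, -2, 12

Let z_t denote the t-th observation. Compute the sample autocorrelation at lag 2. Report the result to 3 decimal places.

Mean z̄ = (-1 − 13 + 15 − 5 + 7 − 2 + 12)/7 = 1.8571
Σ(z_t−z̄)(z_{t+2}−z̄) = (-37.5510) + (101.8776) + (67.5918) + (26.4490) + (52.1633) = 210.5306
Denominator Σ(z_t−z̄)² = 592.8571
r_2 = 210.5306 / 592.8571 = 0.355

0.355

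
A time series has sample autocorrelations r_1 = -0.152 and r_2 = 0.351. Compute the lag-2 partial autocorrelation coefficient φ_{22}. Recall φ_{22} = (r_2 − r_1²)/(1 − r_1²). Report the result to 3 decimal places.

0.336

φ_{22} = (r_2 − r_1²) / (1 − r_1²)
r_1² = (-0.152)² = 0.023104
Numerator = 0.351 − 0.0231 = 0.3279; denominator = 1 − 0.0231 = 0.9769
φ_{22} = 0.3279 / 0.9769 = 0.336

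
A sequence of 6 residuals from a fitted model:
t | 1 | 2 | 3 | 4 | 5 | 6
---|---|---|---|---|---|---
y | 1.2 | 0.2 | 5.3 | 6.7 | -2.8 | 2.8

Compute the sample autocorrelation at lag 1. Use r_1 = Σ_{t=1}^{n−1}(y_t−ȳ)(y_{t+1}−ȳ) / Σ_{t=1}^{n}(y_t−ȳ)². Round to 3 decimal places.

-0.262

Mean ȳ = (1.2 + 0.2 + 5.3 + 6.7 − 2.8 + 2.8)/6 = 2.2333
Σ(y_t−ȳ)(y_{t+1}−ȳ) = (2.1011) + (-6.2356) + (13.6978) + (-22.4822) + (-2.8522) = -15.7711
Denominator Σ(y_t−ȳ)² = 60.2133
r_1 = -15.7711 / 60.2133 = -0.262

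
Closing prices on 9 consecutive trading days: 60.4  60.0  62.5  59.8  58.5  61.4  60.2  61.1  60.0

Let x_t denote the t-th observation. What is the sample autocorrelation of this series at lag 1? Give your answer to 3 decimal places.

Mean x̄ = (60.4 + 60.0 + 62.5 + 59.8 + 58.5 + 61.4 + 60.2 + 61.1 + 60.0)/9 = 60.4333
Numerator Σ_{t=1}^{8}(x_t−x̄)(x_{t+1}−x̄) = -3.5044
Denominator Σ(x_t−x̄)² = 10.2200
r_1 = -3.5044 / 10.2200 = -0.343

-0.343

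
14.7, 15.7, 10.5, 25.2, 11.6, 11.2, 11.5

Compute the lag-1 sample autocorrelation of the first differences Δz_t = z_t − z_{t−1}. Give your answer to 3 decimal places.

First differences Δz: 1.0, -5.2, 14.7, -13.6, -0.4, 0.3
Mean of differences = -0.5333
Numerator Σ(Δz_t−Δz̄)(Δz_{t+1}−Δz̄) = -278.9244
Denominator Σ(Δz_t−Δz̄)² = 427.6333
r_1(Δz) = -278.9244 / 427.6333 = -0.652

-0.652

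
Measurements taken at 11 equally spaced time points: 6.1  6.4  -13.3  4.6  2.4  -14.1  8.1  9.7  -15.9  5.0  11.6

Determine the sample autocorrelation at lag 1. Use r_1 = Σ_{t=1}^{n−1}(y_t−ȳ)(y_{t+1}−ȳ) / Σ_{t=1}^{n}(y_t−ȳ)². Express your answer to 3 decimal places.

-0.322

Mean ȳ = (6.1 + 6.4 − 13.3 + 4.6 + 2.4 − 14.1 + 8.1 + 9.7 − 15.9 + 5.0 + 11.6)/11 = 0.9636
Numerator Σ_{t=1}^{10}(y_t−ȳ)(y_{t+1}−ȳ) = -335.5168
Denominator Σ(y_t−ȳ)² = 1042.6455
r_1 = -335.5168 / 1042.6455 = -0.322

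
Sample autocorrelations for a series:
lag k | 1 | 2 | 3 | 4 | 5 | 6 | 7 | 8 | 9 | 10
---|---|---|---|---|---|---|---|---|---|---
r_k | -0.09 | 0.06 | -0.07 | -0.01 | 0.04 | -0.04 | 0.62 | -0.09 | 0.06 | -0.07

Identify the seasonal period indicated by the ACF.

The largest autocorrelation is r_7 = 0.62; the remaining lags stay at or below 0.06.
The dominant spike at lag 7 indicates a seasonal period of 7.

7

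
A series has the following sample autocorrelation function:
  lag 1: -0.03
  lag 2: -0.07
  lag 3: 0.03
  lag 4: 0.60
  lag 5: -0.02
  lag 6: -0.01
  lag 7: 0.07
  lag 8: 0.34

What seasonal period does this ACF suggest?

The largest autocorrelation is r_4 = 0.60, with a weaker echo at lag 8 (0.34); the remaining lags stay at or below 0.07.
The dominant spike at lag 4 indicates a seasonal period of 4.

4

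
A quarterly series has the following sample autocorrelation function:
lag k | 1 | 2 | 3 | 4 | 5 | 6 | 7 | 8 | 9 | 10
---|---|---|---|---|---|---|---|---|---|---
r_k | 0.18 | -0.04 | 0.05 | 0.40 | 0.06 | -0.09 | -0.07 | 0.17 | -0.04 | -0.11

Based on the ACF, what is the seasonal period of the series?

The largest autocorrelation is r_4 = 0.40; the remaining lags stay at or below 0.18.
The dominant spike at lag 4 indicates a seasonal period of 4.

4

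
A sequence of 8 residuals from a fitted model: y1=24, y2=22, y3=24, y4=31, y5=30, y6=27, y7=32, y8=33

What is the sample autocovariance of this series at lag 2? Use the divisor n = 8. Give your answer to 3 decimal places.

Mean ȳ = (24 + 22 + 24 + 31 + 30 + 27 + 32 + 33)/8 = 27.8750
Σ_{t=1}^{6}(y_t−ȳ)(y_{t+2}−ȳ) = -10.0313
γ_2 = -10.0313 / 8 = -1.254

-1.254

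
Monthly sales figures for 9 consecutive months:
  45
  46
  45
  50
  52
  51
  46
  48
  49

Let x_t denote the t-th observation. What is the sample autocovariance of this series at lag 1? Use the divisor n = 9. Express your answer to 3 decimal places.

Mean x̄ = (45 + 46 + 45 + 50 + 52 + 51 + 46 + 48 + 49)/9 = 48.0000
Σ_{t=1}^{8}(x_t−x̄)(x_{t+1}−x̄) = 20.0000
γ_1 = 20.0000 / 9 = 2.222

2.222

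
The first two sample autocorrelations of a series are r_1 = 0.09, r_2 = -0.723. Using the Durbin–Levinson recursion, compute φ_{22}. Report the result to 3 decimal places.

-0.737

φ_{22} = (r_2 − r_1²) / (1 − r_1²)
r_1² = (0.09)² = 0.0081
Numerator = -0.723 − 0.0081 = -0.7311; denominator = 1 − 0.0081 = 0.9919
φ_{22} = -0.7311 / 0.9919 = -0.737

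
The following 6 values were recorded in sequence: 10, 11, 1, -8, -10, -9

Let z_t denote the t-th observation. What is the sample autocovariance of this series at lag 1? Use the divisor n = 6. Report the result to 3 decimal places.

46.218

Mean z̄ = (10 + 11 + 1 − 8 − 10 − 9)/6 = -0.8333
Σ_{t=1}^{5}(z_t−z̄)(z_{t+1}−z̄) = 277.3056
γ_1 = 277.3056 / 6 = 46.218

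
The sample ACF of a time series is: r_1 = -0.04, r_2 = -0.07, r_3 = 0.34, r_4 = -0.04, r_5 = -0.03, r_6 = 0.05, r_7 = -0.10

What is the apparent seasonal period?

The largest autocorrelation is r_3 = 0.34; the remaining lags stay at or below 0.05.
The dominant spike at lag 3 indicates a seasonal period of 3.

3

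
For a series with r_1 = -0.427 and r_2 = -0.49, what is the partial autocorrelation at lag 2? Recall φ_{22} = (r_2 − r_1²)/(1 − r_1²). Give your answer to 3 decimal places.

-0.822

φ_{22} = (r_2 − r_1²) / (1 − r_1²)
r_1² = (-0.427)² = 0.182329
Numerator = -0.49 − 0.1823 = -0.6723; denominator = 1 − 0.1823 = 0.8177
φ_{22} = -0.6723 / 0.8177 = -0.822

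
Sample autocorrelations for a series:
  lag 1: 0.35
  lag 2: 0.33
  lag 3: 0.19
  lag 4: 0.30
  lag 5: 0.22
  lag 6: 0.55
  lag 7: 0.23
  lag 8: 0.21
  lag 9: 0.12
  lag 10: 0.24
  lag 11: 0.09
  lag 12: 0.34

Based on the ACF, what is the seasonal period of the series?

The largest autocorrelation is r_6 = 0.55; the remaining lags stay at or below 0.35. The elevated value at lag 1 (0.35), dropping to 0.33 at lag 2, reflects decaying short-term dependence rather than seasonality.
The dominant spike at lag 6 indicates a seasonal period of 6.

6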